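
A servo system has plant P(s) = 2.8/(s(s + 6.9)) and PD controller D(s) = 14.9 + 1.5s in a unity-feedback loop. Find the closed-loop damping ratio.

ζ = 0.859

Forward path: (14.9 + 1.5s)·2.8/(s(s+6.9)). The closed-loop characteristic equation is s² + (6.9 + 2.8·1.5)s + 2.8·14.9 = 0.
That is s² + 11.1s + 41.72 = 0, so ω_n = 6.459 rad/s and ζ = 11.1/(2·6.459) = 0.8593.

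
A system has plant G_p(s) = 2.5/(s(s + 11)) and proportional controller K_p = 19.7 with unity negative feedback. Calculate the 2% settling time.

T_s ≈ 0.727 s

From 1 + K_pG_p(s) = 0: s² + 11s + 49.25 = 0 ⇒ ω_n = 7.018, ζ = 0.7837.
2% settling time T_s ≈ 4/(ζω_n) = 4/5.5 = 0.727 s.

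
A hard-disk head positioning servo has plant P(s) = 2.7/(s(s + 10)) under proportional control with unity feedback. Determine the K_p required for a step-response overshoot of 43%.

From %OS = 100·exp(−πζ/√(1−ζ²)) = 43%, ζ = −ln(0.43)/√(π²+ln²(0.43)) = 0.2594.
Characteristic equation s² + 10s + 2.7K_p = 0 gives ζ = 10/(2√(2.7K_p)).
Setting ζ = 0.2594: √(2.7K_p) = 10/(2·0.2594) = 19.27, so K_p = 371.4/2.7 = 138.

K_p = 138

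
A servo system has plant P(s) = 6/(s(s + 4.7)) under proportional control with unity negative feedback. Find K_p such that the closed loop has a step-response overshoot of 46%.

From %OS = 100·exp(−πζ/√(1−ζ²)) = 46%, ζ = −ln(0.46)/√(π²+ln²(0.46)) = 0.24.
Characteristic equation s² + 4.7s + 6K_p = 0 gives ζ = 4.7/(2√(6K_p)).
Setting ζ = 0.24: √(6K_p) = 4.7/(2·0.24) = 9.793, so K_p = 95.91/6 = 16.

K_p = 16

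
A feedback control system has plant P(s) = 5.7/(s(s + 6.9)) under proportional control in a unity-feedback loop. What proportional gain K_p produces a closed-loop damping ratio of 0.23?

K_p = 39.5

Closed-loop characteristic equation: s² + 6.9s + K_p·5.7 = 0.
So ω_n = √(5.7K_p) and 2ζω_n = 6.9, giving ζ = 6.9/(2√(5.7K_p)).
Setting ζ = 0.23: √(5.7K_p) = 6.9/(2·0.23) = 15, so K_p = 225/5.7 = 39.5.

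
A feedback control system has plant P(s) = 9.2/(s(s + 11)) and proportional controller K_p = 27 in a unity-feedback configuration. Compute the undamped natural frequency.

1 + K_p·P(s) = 0 gives s² + 11s + 248.4 = 0.
Matching s² + 2ζω_n s + ω_n²: ω_n = √248.4 = 15.76 rad/s and 2ζω_n = 11, so ζ = 11/(2·15.76) = 0.349.

ω_n = 15.8 rad/s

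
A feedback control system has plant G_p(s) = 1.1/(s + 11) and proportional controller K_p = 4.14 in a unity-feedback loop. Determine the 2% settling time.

Closed-loop transfer function: T(s) = K_p·G_p(s)/(1 + K_p·G_p(s)) = 4.554/(s + 11 + 4.554) = 4.554/(s + 15.55).
Time constant τ = 1/15.55 = 0.06429 s, so the 2% settling time is about 4τ = 0.257 s.

T_s ≈ 0.257 s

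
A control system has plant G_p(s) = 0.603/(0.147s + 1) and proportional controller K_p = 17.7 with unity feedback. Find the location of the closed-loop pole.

s = -79.41

Closed loop: T(s) = K_p·G_p/(1+K_p·G_p) = 10.67/(0.147s + 1 + 10.67), with pole at s = −(1 + 10.67)/0.147 = −79.41.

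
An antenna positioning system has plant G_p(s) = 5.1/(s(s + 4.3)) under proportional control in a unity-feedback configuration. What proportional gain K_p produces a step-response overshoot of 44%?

K_p = 14.2

From %OS = 100·exp(−πζ/√(1−ζ²)) = 44%, ζ = −ln(0.44)/√(π²+ln²(0.44)) = 0.2528.
Characteristic equation s² + 4.3s + 5.1K_p = 0 gives ζ = 4.3/(2√(5.1K_p)).
Setting ζ = 0.2528: √(5.1K_p) = 4.3/(2·0.2528) = 8.504, so K_p = 72.31/5.1 = 14.2.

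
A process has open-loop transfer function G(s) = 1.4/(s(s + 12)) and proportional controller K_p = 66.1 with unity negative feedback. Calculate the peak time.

The closed-loop denominator s² + 12s + 92.54 gives ω_n = √92.54 = 9.62 and ζ = 12/(2ω_n) = 0.6237.
Damped frequency ω_d = ω_n√(1−ζ²) = 7.519 rad/s, so peak time T_p = π/ω_d = 0.418 s.

T_p = 0.418 s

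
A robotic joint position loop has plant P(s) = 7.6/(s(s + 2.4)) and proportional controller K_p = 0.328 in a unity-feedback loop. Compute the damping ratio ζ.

ζ = 0.76

With unity feedback the closed-loop characteristic equation is s² + 2.4s + 0.328·7.6 = s² + 2.4s + 2.493 = 0.
So ω_n² = 2.493 ⇒ ω_n = 1.579 rad/s, and ζ = 2.4/(2ω_n) = 0.76.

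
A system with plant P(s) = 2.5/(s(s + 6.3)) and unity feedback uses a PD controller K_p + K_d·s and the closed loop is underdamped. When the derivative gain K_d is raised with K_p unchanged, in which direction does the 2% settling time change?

decrease

Characteristic equation s² + (6.3 + 2.5K_d)s + 2.5K_p = 0: raising K_d increases ζω_n = (6.3+2.5K_d)/2 while the loop stays underdamped, so T_s ≈ 4/(ζω_n) decreases.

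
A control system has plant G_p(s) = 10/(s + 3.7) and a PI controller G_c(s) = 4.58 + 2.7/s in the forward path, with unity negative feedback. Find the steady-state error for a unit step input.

0

The open loop G_c(s)G_p(s) has a pole at the origin (type 1), so the static position error constant is infinite and e_ss = 1/(1+∞) = 0.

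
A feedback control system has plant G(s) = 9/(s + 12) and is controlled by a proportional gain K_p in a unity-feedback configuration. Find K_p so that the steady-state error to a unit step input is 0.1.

Steady-state error for a unit step on this type-0 loop is 1/(1 + K_p·G(0)).
G(0) = 0.75. Require 1/(1 + K_p·0.75) = 0.1, so 1 + 0.75·K_p = 10.
K_p = (10 − 1)/0.75 = 12.

K_p = 12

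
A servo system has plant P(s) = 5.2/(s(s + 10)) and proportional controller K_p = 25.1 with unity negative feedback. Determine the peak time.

T_p = 0.306 s

From 1 + K_pP(s) = 0: s² + 10s + 130.5 = 0 ⇒ ω_n = 11.42, ζ = 0.4377.
Damped frequency ω_d = ω_n√(1−ζ²) = 10.27 rad/s, so peak time T_p = π/ω_d = 0.306 s.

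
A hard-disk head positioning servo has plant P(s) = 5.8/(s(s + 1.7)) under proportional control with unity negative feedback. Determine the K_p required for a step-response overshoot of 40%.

From %OS = 100·exp(−πζ/√(1−ζ²)) = 40%, ζ = −ln(0.4)/√(π²+ln²(0.4)) = 0.28.
Characteristic equation s² + 1.7s + 5.8K_p = 0 gives ζ = 1.7/(2√(5.8K_p)).
Setting ζ = 0.28: √(5.8K_p) = 1.7/(2·0.28) = 3.036, so K_p = 9.216/5.8 = 1.59.

K_p = 1.59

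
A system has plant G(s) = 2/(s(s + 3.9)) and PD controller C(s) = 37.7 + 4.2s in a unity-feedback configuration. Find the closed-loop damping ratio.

Forward path: (37.7 + 4.2s)·2/(s(s+3.9)). The closed-loop characteristic equation is s² + (3.9 + 2·4.2)s + 2·37.7 = 0.
That is s² + 12.3s + 75.4 = 0, so ω_n = 8.683 rad/s and ζ = 12.3/(2·8.683) = 0.7083.

ζ = 0.708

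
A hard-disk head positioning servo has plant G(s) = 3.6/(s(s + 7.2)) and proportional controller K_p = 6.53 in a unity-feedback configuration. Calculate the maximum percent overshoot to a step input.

Closed-loop characteristic equation: s² + 7.2s + 23.51 = 0, so ω_n = 4.849 rad/s and ζ = 7.2/(2·4.849) = 0.7425.
%OS = 100·exp(−πζ/√(1−ζ²)) = 100·exp(−π·0.7425/√0.4487) = 3.07%.

3.07%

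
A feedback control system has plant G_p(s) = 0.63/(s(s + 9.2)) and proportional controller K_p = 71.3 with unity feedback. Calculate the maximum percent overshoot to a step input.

5.16%

The closed-loop denominator s² + 9.2s + 44.92 gives ω_n = √44.92 = 6.702 and ζ = 9.2/(2ω_n) = 0.6863.
%OS = 100·exp(−πζ/√(1−ζ²)) = 100·exp(−π·0.6863/√0.5289) = 5.16%.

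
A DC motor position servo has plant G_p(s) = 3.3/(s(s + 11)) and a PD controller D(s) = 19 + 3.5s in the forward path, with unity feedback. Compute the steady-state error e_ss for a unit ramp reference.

The loop has one pole at the origin (type 1). Velocity error constant K_v = lim_{s→0} s·D(s)G_p(s) = 19·3.3/11 = 5.7.
Steady-state error to a unit ramp: e_ss = 1/K_v = 0.175.

0.175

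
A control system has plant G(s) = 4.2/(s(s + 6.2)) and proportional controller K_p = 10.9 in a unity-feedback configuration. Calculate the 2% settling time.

T_s ≈ 1.29 s

The closed-loop denominator s² + 6.2s + 45.78 gives ω_n = √45.78 = 6.766 and ζ = 6.2/(2ω_n) = 0.4582.
2% settling time T_s ≈ 4/(ζω_n) = 4/3.1 = 1.29 s.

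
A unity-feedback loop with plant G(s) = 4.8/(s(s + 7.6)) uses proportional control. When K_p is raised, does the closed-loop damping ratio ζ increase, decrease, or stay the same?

decrease

ζ = 7.6/(2√(4.8K_p)); increasing K_p raises the denominator, so ζ falls.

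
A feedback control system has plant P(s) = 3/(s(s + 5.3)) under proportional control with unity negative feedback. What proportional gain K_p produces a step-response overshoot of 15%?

K_p = 8.76

From %OS = 100·exp(−πζ/√(1−ζ²)) = 15%, ζ = −ln(0.15)/√(π²+ln²(0.15)) = 0.5169.
Characteristic equation s² + 5.3s + 3K_p = 0 gives ζ = 5.3/(2√(3K_p)).
Setting ζ = 0.5169: √(3K_p) = 5.3/(2·0.5169) = 5.126, so K_p = 26.28/3 = 8.76.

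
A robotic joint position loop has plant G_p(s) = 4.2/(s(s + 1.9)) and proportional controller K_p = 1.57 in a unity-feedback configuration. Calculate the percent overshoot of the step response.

The closed-loop denominator s² + 1.9s + 6.594 gives ω_n = √6.594 = 2.568 and ζ = 1.9/(2ω_n) = 0.37.
%OS = 100·exp(−πζ/√(1−ζ²)) = 100·exp(−π·0.37/√0.8631) = 28.6%.

28.6%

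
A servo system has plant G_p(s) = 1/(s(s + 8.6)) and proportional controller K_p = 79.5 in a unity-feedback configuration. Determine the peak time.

T_p = 0.402 s

From 1 + K_pG_p(s) = 0: s² + 8.6s + 79.5 = 0 ⇒ ω_n = 8.916, ζ = 0.4823.
Damped frequency ω_d = ω_n√(1−ζ²) = 7.811 rad/s, so peak time T_p = π/ω_d = 0.402 s.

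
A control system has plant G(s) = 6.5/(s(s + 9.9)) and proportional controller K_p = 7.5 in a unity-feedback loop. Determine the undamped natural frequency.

ω_n = 6.98 rad/s

The closed-loop denominator is s(s+9.9) + 7.5·6.5 = s² + 9.9s + 48.75.
Matching s² + 2ζω_n s + ω_n²: ω_n = √48.75 = 6.982 rad/s and 2ζω_n = 9.9, so ζ = 9.9/(2·6.982) = 0.709.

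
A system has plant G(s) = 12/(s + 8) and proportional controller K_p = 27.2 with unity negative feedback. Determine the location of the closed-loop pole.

Closed-loop transfer function: T(s) = K_p·G(s)/(1 + K_p·G(s)) = 326.4/(s + 8 + 326.4) = 326.4/(s + 334.4).
The closed-loop pole is at s = −334.4.

s = -334.4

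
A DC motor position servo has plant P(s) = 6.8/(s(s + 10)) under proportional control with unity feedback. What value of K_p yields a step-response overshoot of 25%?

K_p = 22.6

From %OS = 100·exp(−πζ/√(1−ζ²)) = 25%, ζ = −ln(0.25)/√(π²+ln²(0.25)) = 0.4037.
Characteristic equation s² + 10s + 6.8K_p = 0 gives ζ = 10/(2√(6.8K_p)).
Setting ζ = 0.4037: √(6.8K_p) = 10/(2·0.4037) = 12.39, so K_p = 153.4/6.8 = 22.6.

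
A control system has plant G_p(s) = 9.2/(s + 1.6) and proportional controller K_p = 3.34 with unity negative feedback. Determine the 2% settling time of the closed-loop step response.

T_s ≈ 0.124 s

Closed-loop transfer function: T(s) = K_p·G_p(s)/(1 + K_p·G_p(s)) = 30.73/(s + 1.6 + 30.73) = 30.73/(s + 32.33).
Time constant τ = 1/32.33 = 0.03093 s, so the 2% settling time is about 4τ = 0.124 s.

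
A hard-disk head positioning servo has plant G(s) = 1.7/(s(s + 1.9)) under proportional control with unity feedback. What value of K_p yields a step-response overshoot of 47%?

From %OS = 100·exp(−πζ/√(1−ζ²)) = 47%, ζ = −ln(0.47)/√(π²+ln²(0.47)) = 0.2337.
Characteristic equation s² + 1.9s + 1.7K_p = 0 gives ζ = 1.9/(2√(1.7K_p)).
Setting ζ = 0.2337: √(1.7K_p) = 1.9/(2·0.2337) = 4.065, so K_p = 16.53/1.7 = 9.72.

K_p = 9.72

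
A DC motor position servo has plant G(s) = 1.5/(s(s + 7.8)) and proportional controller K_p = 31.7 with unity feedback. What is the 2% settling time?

The closed-loop denominator s² + 7.8s + 47.55 gives ω_n = √47.55 = 6.896 and ζ = 7.8/(2ω_n) = 0.5656.
2% settling time T_s ≈ 4/(ζω_n) = 4/3.9 = 1.03 s.

T_s ≈ 1.03 s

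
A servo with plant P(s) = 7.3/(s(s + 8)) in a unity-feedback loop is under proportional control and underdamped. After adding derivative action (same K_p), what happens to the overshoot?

decrease

With PD the characteristic equation becomes s² + (a + K·K_d)s + K·K_p = 0; the damping term grows, ζ rises, overshoot falls.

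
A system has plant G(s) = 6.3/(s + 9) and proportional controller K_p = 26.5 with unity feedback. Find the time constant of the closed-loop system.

τ = 0.00568 s

Closed-loop transfer function: T(s) = K_p·G(s)/(1 + K_p·G(s)) = 166.9/(s + 9 + 166.9) = 166.9/(s + 175.9).
Time constant τ = 1/175.9 = 0.00568 s.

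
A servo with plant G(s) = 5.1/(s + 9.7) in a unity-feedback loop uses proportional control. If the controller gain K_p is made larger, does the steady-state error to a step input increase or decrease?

decrease

e_ss = 1/(1 + K_p·G(0)); a larger K_p raises the denominator, so e_ss decreases.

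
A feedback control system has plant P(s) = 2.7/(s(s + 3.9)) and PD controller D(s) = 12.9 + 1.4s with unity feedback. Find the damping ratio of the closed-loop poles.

Forward path: (12.9 + 1.4s)·2.7/(s(s+3.9)). The closed-loop characteristic equation is s² + (3.9 + 2.7·1.4)s + 2.7·12.9 = 0.
That is s² + 7.68s + 34.83 = 0, so ω_n = 5.902 rad/s and ζ = 7.68/(2·5.902) = 0.6507.

ζ = 0.651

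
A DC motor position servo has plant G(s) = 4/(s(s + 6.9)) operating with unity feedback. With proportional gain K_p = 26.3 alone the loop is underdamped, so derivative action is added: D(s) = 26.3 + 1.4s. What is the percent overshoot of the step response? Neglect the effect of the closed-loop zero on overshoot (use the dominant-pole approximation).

8.94%

Forward path: (26.3 + 1.4s)·4/(s(s+6.9)). The closed-loop characteristic equation is s² + (6.9 + 4·1.4)s + 4·26.3 = 0.
That is s² + 12.5s + 105.2 = 0, so ω_n = 10.26 rad/s and ζ = 12.5/(2·10.26) = 0.6094.
%OS = 100·exp(−πζ/√(1−ζ²)) = 8.94%.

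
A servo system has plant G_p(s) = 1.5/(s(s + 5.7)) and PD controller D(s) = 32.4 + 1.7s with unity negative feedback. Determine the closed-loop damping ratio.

Forward path: (32.4 + 1.7s)·1.5/(s(s+5.7)). The closed-loop characteristic equation is s² + (5.7 + 1.5·1.7)s + 1.5·32.4 = 0.
That is s² + 8.25s + 48.6 = 0, so ω_n = 6.971 rad/s and ζ = 8.25/(2·6.971) = 0.5917.

ζ = 0.592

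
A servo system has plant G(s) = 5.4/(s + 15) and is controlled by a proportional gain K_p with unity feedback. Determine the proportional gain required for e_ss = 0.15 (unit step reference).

K_p = 15.7

The loop is type 0, so e_ss(step) = 1/(1 + K_pos) with K_pos = K_p·G(0).
G(0) = 0.36. Require 1/(1 + K_p·0.36) = 0.15, so 1 + 0.36·K_p = 6.667.
K_p = (6.667 − 1)/0.36 = 15.7.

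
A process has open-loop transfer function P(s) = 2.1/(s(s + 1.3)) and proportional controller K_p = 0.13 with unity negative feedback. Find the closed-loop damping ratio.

1 + K_p·P(s) = 0 gives s² + 1.3s + 0.273 = 0.
So ω_n² = 0.273 ⇒ ω_n = 0.5225 rad/s, and ζ = 1.3/(2ω_n) = 1.24.

ζ = 1.24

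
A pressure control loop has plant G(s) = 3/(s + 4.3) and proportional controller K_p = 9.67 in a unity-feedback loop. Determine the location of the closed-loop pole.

Closed-loop transfer function: T(s) = K_p·G(s)/(1 + K_p·G(s)) = 29.01/(s + 4.3 + 29.01) = 29.01/(s + 33.31).
The closed-loop pole is at s = −33.31.

s = -33.31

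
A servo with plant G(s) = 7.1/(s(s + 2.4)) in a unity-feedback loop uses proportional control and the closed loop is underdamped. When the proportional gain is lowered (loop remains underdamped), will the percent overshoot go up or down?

ζ = 2.4/(2√(7.1K_p)) rises as K_p falls; higher damping means less overshoot.

decrease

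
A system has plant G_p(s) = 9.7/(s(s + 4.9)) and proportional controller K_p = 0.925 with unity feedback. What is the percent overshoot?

The closed-loop denominator s² + 4.9s + 8.973 gives ω_n = √8.973 = 2.995 and ζ = 4.9/(2ω_n) = 0.8179.
%OS = 100·exp(−πζ/√(1−ζ²)) = 100·exp(−π·0.8179/√0.331) = 1.15%.

1.15%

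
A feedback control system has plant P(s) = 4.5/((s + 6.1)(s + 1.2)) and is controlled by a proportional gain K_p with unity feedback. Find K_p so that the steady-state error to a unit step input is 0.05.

Steady-state error for a unit step on this type-0 loop is 1/(1 + K_p·P(0)).
P(0) = 0.6148. Require 1/(1 + K_p·0.6148) = 0.05, so 1 + 0.6148·K_p = 20.
K_p = (20 − 1)/0.6148 = 30.9.

K_p = 30.9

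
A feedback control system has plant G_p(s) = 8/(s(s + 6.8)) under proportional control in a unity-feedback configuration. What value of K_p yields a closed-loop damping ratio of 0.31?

Closed-loop characteristic equation: s² + 6.8s + K_p·8 = 0.
So ω_n = √(8K_p) and 2ζω_n = 6.8, giving ζ = 6.8/(2√(8K_p)).
Setting ζ = 0.31: √(8K_p) = 6.8/(2·0.31) = 10.97, so K_p = 120.3/8 = 15.

K_p = 15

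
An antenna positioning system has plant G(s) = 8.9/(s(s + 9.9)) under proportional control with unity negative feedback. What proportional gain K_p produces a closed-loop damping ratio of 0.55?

K_p = 9.1

Closed-loop characteristic equation: s² + 9.9s + K_p·8.9 = 0.
So ω_n = √(8.9K_p) and 2ζω_n = 9.9, giving ζ = 9.9/(2√(8.9K_p)).
Setting ζ = 0.55: √(8.9K_p) = 9.9/(2·0.55) = 9, so K_p = 81/8.9 = 9.1.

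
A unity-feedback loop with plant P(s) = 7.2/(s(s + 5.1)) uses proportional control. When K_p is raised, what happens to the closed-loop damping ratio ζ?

ζ = 5.1/(2√(7.2K_p)); increasing K_p raises the denominator, so ζ falls.

decrease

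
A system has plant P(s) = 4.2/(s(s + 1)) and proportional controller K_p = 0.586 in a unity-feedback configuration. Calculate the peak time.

The closed-loop denominator s² + 1s + 2.461 gives ω_n = √2.461 = 1.569 and ζ = 1/(2ω_n) = 0.3187.
Damped frequency ω_d = ω_n√(1−ζ²) = 1.487 rad/s, so peak time T_p = π/ω_d = 2.11 s.

T_p = 2.11 s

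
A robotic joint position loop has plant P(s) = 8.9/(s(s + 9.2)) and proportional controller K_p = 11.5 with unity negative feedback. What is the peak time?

T_p = 0.349 s

Closed-loop characteristic equation: s² + 9.2s + 102.4 = 0, so ω_n = 10.12 rad/s and ζ = 9.2/(2·10.12) = 0.4547.
Damped frequency ω_d = ω_n√(1−ζ²) = 9.011 rad/s, so peak time T_p = π/ω_d = 0.349 s.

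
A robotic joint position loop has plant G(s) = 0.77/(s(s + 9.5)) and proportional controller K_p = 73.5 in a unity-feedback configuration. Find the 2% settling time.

T_s ≈ 0.842 s

Closed-loop characteristic equation: s² + 9.5s + 56.59 = 0, so ω_n = 7.523 rad/s and ζ = 9.5/(2·7.523) = 0.6314.
2% settling time T_s ≈ 4/(ζω_n) = 4/4.75 = 0.842 s.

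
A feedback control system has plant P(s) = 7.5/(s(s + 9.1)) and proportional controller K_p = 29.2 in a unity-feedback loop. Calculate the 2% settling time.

From 1 + K_pP(s) = 0: s² + 9.1s + 219 = 0 ⇒ ω_n = 14.8, ζ = 0.3075.
2% settling time T_s ≈ 4/(ζω_n) = 4/4.55 = 0.879 s.

T_s ≈ 0.879 s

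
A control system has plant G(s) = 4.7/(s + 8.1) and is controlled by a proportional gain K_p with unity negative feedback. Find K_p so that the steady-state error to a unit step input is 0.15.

K_p = 9.77

Steady-state error for a unit step on this type-0 loop is 1/(1 + K_p·G(0)).
G(0) = 0.5802. Require 1/(1 + K_p·0.5802) = 0.15, so 1 + 0.5802·K_p = 6.667.
K_p = (6.667 − 1)/0.5802 = 9.77.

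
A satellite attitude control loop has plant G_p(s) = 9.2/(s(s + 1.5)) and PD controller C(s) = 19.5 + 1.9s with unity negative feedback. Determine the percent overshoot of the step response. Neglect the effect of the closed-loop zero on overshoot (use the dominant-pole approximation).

Forward path: (19.5 + 1.9s)·9.2/(s(s+1.5)). The closed-loop characteristic equation is s² + (1.5 + 9.2·1.9)s + 9.2·19.5 = 0.
That is s² + 18.98s + 179.4 = 0, so ω_n = 13.39 rad/s and ζ = 18.98/(2·13.39) = 0.7085.
%OS = 100·exp(−πζ/√(1−ζ²)) = 4.27%.

4.27%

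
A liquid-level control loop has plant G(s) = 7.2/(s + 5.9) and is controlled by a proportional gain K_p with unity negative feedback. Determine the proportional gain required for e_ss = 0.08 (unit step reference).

For a type-0 loop with proportional control, e_ss = 1/(1 + K_p·G(0)).
G(0) = 1.22. Require 1/(1 + K_p·1.22) = 0.08, so 1 + 1.22·K_p = 12.5.
K_p = (12.5 − 1)/1.22 = 9.42.

K_p = 9.42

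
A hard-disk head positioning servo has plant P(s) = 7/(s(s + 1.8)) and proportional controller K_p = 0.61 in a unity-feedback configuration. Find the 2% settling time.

T_s ≈ 4.44 s

From 1 + K_pP(s) = 0: s² + 1.8s + 4.27 = 0 ⇒ ω_n = 2.066, ζ = 0.4355.
2% settling time T_s ≈ 4/(ζω_n) = 4/0.9 = 4.44 s.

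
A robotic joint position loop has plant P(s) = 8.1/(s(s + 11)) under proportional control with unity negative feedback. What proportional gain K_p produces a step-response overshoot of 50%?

K_p = 80.5

From %OS = 100·exp(−πζ/√(1−ζ²)) = 50%, ζ = −ln(0.5)/√(π²+ln²(0.5)) = 0.2155.
Characteristic equation s² + 11s + 8.1K_p = 0 gives ζ = 11/(2√(8.1K_p)).
Setting ζ = 0.2155: √(8.1K_p) = 11/(2·0.2155) = 25.53, so K_p = 651.7/8.1 = 80.5.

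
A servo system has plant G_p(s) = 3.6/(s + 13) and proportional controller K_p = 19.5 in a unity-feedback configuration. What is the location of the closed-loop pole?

s = -83.2

Closed-loop transfer function: T(s) = K_p·G_p(s)/(1 + K_p·G_p(s)) = 70.2/(s + 13 + 70.2) = 70.2/(s + 83.2).
The closed-loop pole is at s = −83.2.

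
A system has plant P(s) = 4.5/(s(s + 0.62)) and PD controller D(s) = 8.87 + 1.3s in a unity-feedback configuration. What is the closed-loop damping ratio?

Forward path: (8.87 + 1.3s)·4.5/(s(s+0.62)). The closed-loop characteristic equation is s² + (0.62 + 4.5·1.3)s + 4.5·8.87 = 0.
That is s² + 6.47s + 39.91 = 0, so ω_n = 6.318 rad/s and ζ = 6.47/(2·6.318) = 0.512.

ζ = 0.512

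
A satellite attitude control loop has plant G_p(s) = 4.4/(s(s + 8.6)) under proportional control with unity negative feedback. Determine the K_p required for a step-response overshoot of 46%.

From %OS = 100·exp(−πζ/√(1−ζ²)) = 46%, ζ = −ln(0.46)/√(π²+ln²(0.46)) = 0.24.
Characteristic equation s² + 8.6s + 4.4K_p = 0 gives ζ = 8.6/(2√(4.4K_p)).
Setting ζ = 0.24: √(4.4K_p) = 8.6/(2·0.24) = 17.92, so K_p = 321.1/4.4 = 73.

K_p = 73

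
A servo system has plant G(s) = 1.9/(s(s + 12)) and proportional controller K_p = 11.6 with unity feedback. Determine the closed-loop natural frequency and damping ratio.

The closed-loop denominator is s(s+12) + 11.6·1.9 = s² + 12s + 22.04.
Matching s² + 2ζω_n s + ω_n²: ω_n = √22.04 = 4.695 rad/s and 2ζω_n = 12, so ζ = 12/(2·4.695) = 1.28.

ω_n = 4.69 rad/s, ζ = 1.28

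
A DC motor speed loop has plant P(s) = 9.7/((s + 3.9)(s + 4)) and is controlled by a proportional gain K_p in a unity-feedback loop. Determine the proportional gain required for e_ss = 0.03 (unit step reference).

Steady-state error for a unit step on this type-0 loop is 1/(1 + K_p·P(0)).
P(0) = 0.6218. Require 1/(1 + K_p·0.6218) = 0.03, so 1 + 0.6218·K_p = 33.33.
K_p = (33.33 − 1)/0.6218 = 52.

K_p = 52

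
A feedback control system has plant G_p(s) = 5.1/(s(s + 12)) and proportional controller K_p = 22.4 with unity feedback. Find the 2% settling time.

From 1 + K_pG_p(s) = 0: s² + 12s + 114.2 = 0 ⇒ ω_n = 10.69, ζ = 0.5614.
2% settling time T_s ≈ 4/(ζω_n) = 4/6 = 0.667 s.

T_s ≈ 0.667 s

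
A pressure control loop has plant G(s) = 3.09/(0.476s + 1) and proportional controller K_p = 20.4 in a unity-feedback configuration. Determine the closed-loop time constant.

Closed loop: T(s) = K_p·G/(1+K_p·G) = 63.04/(0.476s + 1 + 63.04), with pole at s = −(1 + 63.04)/0.476 = −134.5.
Closed-loop time constant τ = 1/134.5 = 0.00743 s.

τ = 0.00743 s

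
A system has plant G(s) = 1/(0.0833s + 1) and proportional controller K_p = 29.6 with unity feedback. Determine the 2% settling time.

T_s ≈ 0.0109 s

Closed loop: T(s) = K_p·G/(1+K_p·G) = 29.6/(0.0833s + 1 + 29.6), with pole at s = −(1 + 29.6)/0.0833 = −367.3.
τ = 1/367.3 = 0.002722 s, so 2% settling time ≈ 4τ = 0.0109 s.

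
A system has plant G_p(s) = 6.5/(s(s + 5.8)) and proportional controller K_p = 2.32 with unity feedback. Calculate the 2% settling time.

T_s ≈ 1.38 s

Closed-loop characteristic equation: s² + 5.8s + 15.08 = 0, so ω_n = 3.883 rad/s and ζ = 5.8/(2·3.883) = 0.7468.
2% settling time T_s ≈ 4/(ζω_n) = 4/2.9 = 1.38 s.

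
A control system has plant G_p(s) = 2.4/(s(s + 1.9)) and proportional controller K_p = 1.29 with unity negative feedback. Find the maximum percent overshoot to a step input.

13.3%

From 1 + K_pG_p(s) = 0: s² + 1.9s + 3.096 = 0 ⇒ ω_n = 1.76, ζ = 0.5399.
%OS = 100·exp(−πζ/√(1−ζ²)) = 100·exp(−π·0.5399/√0.7085) = 13.3%.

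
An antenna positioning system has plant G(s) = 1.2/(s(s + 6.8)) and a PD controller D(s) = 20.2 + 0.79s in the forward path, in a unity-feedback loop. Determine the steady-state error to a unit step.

The open loop D(s)G(s) has a pole at the origin (type 1), so the static position error constant is infinite and e_ss = 1/(1+∞) = 0.

0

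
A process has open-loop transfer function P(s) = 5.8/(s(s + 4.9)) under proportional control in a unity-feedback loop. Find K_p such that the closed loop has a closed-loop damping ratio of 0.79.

Closed-loop characteristic equation: s² + 4.9s + K_p·5.8 = 0.
So ω_n = √(5.8K_p) and 2ζω_n = 4.9, giving ζ = 4.9/(2√(5.8K_p)).
Setting ζ = 0.79: √(5.8K_p) = 4.9/(2·0.79) = 3.101, so K_p = 9.618/5.8 = 1.66.

K_p = 1.66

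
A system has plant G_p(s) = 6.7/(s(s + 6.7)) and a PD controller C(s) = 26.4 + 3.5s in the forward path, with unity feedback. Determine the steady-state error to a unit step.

The open loop C(s)G_p(s) has a pole at the origin (type 1), so the static position error constant is infinite and e_ss = 1/(1+∞) = 0.

0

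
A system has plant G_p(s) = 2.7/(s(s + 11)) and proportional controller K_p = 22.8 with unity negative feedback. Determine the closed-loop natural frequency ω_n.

ω_n = 7.85 rad/s

With unity feedback the closed-loop characteristic equation is s² + 11s + 22.8·2.7 = s² + 11s + 61.56 = 0.
So ω_n² = 61.56 ⇒ ω_n = 7.846 rad/s, and ζ = 11/(2ω_n) = 0.701.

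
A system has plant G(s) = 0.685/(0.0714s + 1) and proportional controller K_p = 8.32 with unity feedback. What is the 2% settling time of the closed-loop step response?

Closed loop: T(s) = K_p·G/(1+K_p·G) = 5.699/(0.0714s + 1 + 5.699), with pole at s = −(1 + 5.699)/0.0714 = −93.83.
τ = 1/93.83 = 0.01066 s, so 2% settling time ≈ 4τ = 0.0426 s.

T_s ≈ 0.0426 s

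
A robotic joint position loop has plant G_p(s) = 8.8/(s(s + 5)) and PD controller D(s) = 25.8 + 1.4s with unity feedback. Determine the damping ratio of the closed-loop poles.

ζ = 0.575

Forward path: (25.8 + 1.4s)·8.8/(s(s+5)). The closed-loop characteristic equation is s² + (5 + 8.8·1.4)s + 8.8·25.8 = 0.
That is s² + 17.32s + 227 = 0, so ω_n = 15.07 rad/s and ζ = 17.32/(2·15.07) = 0.5747.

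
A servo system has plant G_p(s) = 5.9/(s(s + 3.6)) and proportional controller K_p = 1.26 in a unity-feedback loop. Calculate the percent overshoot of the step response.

Closed-loop characteristic equation: s² + 3.6s + 7.434 = 0, so ω_n = 2.727 rad/s and ζ = 3.6/(2·2.727) = 0.6602.
%OS = 100·exp(−πζ/√(1−ζ²)) = 100·exp(−π·0.6602/√0.5642) = 6.32%.

6.32%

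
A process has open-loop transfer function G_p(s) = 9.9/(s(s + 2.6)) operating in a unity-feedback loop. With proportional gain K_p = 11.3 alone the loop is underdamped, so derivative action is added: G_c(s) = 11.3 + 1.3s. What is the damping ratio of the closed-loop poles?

ζ = 0.731

Forward path: (11.3 + 1.3s)·9.9/(s(s+2.6)). The closed-loop characteristic equation is s² + (2.6 + 9.9·1.3)s + 9.9·11.3 = 0.
That is s² + 15.47s + 111.9 = 0, so ω_n = 10.58 rad/s and ζ = 15.47/(2·10.58) = 0.7313.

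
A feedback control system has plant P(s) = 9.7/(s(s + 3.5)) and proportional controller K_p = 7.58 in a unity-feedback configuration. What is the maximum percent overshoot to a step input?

51.9%

The closed-loop denominator s² + 3.5s + 73.53 gives ω_n = √73.53 = 8.575 and ζ = 3.5/(2ω_n) = 0.2041.
%OS = 100·exp(−πζ/√(1−ζ²)) = 100·exp(−π·0.2041/√0.9583) = 51.9%.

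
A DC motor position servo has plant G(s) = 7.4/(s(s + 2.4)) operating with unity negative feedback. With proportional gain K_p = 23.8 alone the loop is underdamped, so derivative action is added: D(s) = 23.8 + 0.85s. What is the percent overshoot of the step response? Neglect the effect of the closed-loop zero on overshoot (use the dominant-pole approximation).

Forward path: (23.8 + 0.85s)·7.4/(s(s+2.4)). The closed-loop characteristic equation is s² + (2.4 + 7.4·0.85)s + 7.4·23.8 = 0.
That is s² + 8.69s + 176.1 = 0, so ω_n = 13.27 rad/s and ζ = 8.69/(2·13.27) = 0.3274.
%OS = 100·exp(−πζ/√(1−ζ²)) = 33.7%.

33.7%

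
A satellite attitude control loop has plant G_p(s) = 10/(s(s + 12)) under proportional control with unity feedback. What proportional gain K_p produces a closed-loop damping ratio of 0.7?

K_p = 7.35

Closed-loop characteristic equation: s² + 12s + K_p·10 = 0.
So ω_n = √(10K_p) and 2ζω_n = 12, giving ζ = 12/(2√(10K_p)).
Setting ζ = 0.7: √(10K_p) = 12/(2·0.7) = 8.571, so K_p = 73.47/10 = 7.35.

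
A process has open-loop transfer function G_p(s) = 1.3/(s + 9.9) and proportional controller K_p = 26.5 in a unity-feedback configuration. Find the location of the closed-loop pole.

s = -44.35

Closed-loop transfer function: T(s) = K_p·G_p(s)/(1 + K_p·G_p(s)) = 34.45/(s + 9.9 + 34.45) = 34.45/(s + 44.35).
The closed-loop pole is at s = −44.35.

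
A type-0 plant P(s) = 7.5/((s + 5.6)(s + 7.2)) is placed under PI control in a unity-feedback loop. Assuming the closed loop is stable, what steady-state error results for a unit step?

0

The PI controller's integrator makes the forward path type 1, so e_ss to a step is zero.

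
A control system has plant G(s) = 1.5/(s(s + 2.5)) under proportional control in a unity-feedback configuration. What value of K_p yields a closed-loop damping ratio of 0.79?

K_p = 1.67

Closed-loop characteristic equation: s² + 2.5s + K_p·1.5 = 0.
So ω_n = √(1.5K_p) and 2ζω_n = 2.5, giving ζ = 2.5/(2√(1.5K_p)).
Setting ζ = 0.79: √(1.5K_p) = 2.5/(2·0.79) = 1.582, so K_p = 2.504/1.5 = 1.67.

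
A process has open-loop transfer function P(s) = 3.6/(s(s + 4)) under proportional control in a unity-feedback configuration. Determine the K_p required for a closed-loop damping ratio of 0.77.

K_p = 1.87

Closed-loop characteristic equation: s² + 4s + K_p·3.6 = 0.
So ω_n = √(3.6K_p) and 2ζω_n = 4, giving ζ = 4/(2√(3.6K_p)).
Setting ζ = 0.77: √(3.6K_p) = 4/(2·0.77) = 2.597, so K_p = 6.747/3.6 = 1.87.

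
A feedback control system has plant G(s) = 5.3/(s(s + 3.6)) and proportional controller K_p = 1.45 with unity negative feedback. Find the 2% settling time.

Closed-loop characteristic equation: s² + 3.6s + 7.685 = 0, so ω_n = 2.772 rad/s and ζ = 3.6/(2·2.772) = 0.6493.
2% settling time T_s ≈ 4/(ζω_n) = 4/1.8 = 2.22 s.

T_s ≈ 2.22 s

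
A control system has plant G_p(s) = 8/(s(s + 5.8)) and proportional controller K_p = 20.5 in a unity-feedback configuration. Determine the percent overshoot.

48.2%

From 1 + K_pG_p(s) = 0: s² + 5.8s + 164 = 0 ⇒ ω_n = 12.81, ζ = 0.2265.
%OS = 100·exp(−πζ/√(1−ζ²)) = 100·exp(−π·0.2265/√0.9487) = 48.2%.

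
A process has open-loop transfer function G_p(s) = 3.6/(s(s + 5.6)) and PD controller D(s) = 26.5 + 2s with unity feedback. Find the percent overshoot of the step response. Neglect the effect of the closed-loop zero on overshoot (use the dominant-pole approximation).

Forward path: (26.5 + 2s)·3.6/(s(s+5.6)). The closed-loop characteristic equation is s² + (5.6 + 3.6·2)s + 3.6·26.5 = 0.
That is s² + 12.8s + 95.4 = 0, so ω_n = 9.767 rad/s and ζ = 12.8/(2·9.767) = 0.6552.
%OS = 100·exp(−πζ/√(1−ζ²)) = 6.55%.

6.55%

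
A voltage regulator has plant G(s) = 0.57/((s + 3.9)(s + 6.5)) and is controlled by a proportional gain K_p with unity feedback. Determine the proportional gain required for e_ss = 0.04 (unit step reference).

Steady-state error for a unit step on this type-0 loop is 1/(1 + K_p·G(0)).
G(0) = 0.02249. Require 1/(1 + K_p·0.02249) = 0.04, so 1 + 0.02249·K_p = 25.
K_p = (25 − 1)/0.02249 = 1070.

K_p = 1070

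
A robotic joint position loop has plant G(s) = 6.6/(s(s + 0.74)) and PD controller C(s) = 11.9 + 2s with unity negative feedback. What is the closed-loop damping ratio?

Forward path: (11.9 + 2s)·6.6/(s(s+0.74)). The closed-loop characteristic equation is s² + (0.74 + 6.6·2)s + 6.6·11.9 = 0.
That is s² + 13.94s + 78.54 = 0, so ω_n = 8.862 rad/s and ζ = 13.94/(2·8.862) = 0.7865.

ζ = 0.786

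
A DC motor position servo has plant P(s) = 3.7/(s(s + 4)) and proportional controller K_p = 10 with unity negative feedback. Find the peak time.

Closed-loop characteristic equation: s² + 4s + 37 = 0, so ω_n = 6.083 rad/s and ζ = 4/(2·6.083) = 0.3288.
Damped frequency ω_d = ω_n√(1−ζ²) = 5.745 rad/s, so peak time T_p = π/ω_d = 0.547 s.

T_p = 0.547 s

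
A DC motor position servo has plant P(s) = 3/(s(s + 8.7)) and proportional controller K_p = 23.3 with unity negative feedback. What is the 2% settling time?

T_s ≈ 0.92 s

From 1 + K_pP(s) = 0: s² + 8.7s + 69.9 = 0 ⇒ ω_n = 8.361, ζ = 0.5203.
2% settling time T_s ≈ 4/(ζω_n) = 4/4.35 = 0.92 s.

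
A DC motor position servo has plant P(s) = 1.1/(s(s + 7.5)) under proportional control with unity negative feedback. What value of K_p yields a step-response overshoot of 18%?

K_p = 55.7

From %OS = 100·exp(−πζ/√(1−ζ²)) = 18%, ζ = −ln(0.18)/√(π²+ln²(0.18)) = 0.4791.
Characteristic equation s² + 7.5s + 1.1K_p = 0 gives ζ = 7.5/(2√(1.1K_p)).
Setting ζ = 0.4791: √(1.1K_p) = 7.5/(2·0.4791) = 7.827, so K_p = 61.26/1.1 = 55.7.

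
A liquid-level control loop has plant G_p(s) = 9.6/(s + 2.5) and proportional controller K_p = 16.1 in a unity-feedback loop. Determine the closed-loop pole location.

Closed-loop transfer function: T(s) = K_p·G_p(s)/(1 + K_p·G_p(s)) = 154.6/(s + 2.5 + 154.6) = 154.6/(s + 157.1).
The closed-loop pole is at s = −157.1.

s = -157.1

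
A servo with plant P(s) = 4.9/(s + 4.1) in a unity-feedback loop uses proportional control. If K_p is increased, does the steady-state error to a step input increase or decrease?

The position error constant K_pos = K_p·P(0) grows with K_p, and e_ss = 1/(1+K_pos) falls.

decrease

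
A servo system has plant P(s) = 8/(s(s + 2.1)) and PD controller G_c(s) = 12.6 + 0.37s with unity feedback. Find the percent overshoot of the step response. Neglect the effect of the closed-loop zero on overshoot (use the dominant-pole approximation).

44.1%

Forward path: (12.6 + 0.37s)·8/(s(s+2.1)). The closed-loop characteristic equation is s² + (2.1 + 8·0.37)s + 8·12.6 = 0.
That is s² + 5.06s + 100.8 = 0, so ω_n = 10.04 rad/s and ζ = 5.06/(2·10.04) = 0.252.
%OS = 100·exp(−πζ/√(1−ζ²)) = 44.1%.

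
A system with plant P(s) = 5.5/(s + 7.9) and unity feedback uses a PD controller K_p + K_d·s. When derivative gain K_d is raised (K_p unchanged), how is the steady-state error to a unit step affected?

At s = 0 the derivative term contributes nothing: C(0) = K_p regardless of K_d, so K_pos = K_p·P(0) and e_ss are unchanged.

unchanged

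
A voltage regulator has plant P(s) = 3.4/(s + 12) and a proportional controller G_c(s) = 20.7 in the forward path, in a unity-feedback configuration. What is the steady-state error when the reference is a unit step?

0.146

The loop is type 0. Static position error constant K_pos = G_c(0)·P(0) = 20.7·0.2833 = 5.865.
Steady-state error to a unit step: e_ss = 1/(1+K_pos) = 1/6.865 = 0.146.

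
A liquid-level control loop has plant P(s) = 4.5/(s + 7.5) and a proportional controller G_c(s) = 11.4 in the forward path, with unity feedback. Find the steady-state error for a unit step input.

The loop is type 0. Static position error constant K_pos = G_c(0)·P(0) = 11.4·0.6 = 6.84.
Steady-state error to a unit step: e_ss = 1/(1+K_pos) = 1/7.84 = 0.128.

0.128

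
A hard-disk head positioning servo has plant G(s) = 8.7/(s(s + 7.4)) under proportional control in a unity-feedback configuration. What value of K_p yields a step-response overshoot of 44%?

From %OS = 100·exp(−πζ/√(1−ζ²)) = 44%, ζ = −ln(0.44)/√(π²+ln²(0.44)) = 0.2528.
Characteristic equation s² + 7.4s + 8.7K_p = 0 gives ζ = 7.4/(2√(8.7K_p)).
Setting ζ = 0.2528: √(8.7K_p) = 7.4/(2·0.2528) = 14.63, so K_p = 214.2/8.7 = 24.6.

K_p = 24.6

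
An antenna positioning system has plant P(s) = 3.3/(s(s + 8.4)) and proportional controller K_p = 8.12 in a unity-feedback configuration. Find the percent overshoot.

The closed-loop denominator s² + 8.4s + 26.8 gives ω_n = √26.8 = 5.176 and ζ = 8.4/(2ω_n) = 0.8114.
%OS = 100·exp(−πζ/√(1−ζ²)) = 100·exp(−π·0.8114/√0.3417) = 1.28%.

1.28%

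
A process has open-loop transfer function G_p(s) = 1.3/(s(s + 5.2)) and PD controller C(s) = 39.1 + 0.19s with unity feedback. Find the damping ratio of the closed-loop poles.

Forward path: (39.1 + 0.19s)·1.3/(s(s+5.2)). The closed-loop characteristic equation is s² + (5.2 + 1.3·0.19)s + 1.3·39.1 = 0.
That is s² + 5.447s + 50.83 = 0, so ω_n = 7.13 rad/s and ζ = 5.447/(2·7.13) = 0.382.

ζ = 0.382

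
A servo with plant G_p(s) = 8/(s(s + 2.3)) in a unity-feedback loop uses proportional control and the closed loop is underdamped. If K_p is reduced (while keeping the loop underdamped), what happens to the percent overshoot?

decrease

ζ = 2.3/(2√(8K_p)) rises as K_p falls; higher damping means less overshoot.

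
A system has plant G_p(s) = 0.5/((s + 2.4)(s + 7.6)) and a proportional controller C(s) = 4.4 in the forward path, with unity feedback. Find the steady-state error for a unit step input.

0.892

The loop is type 0. Static position error constant K_pos = C(0)·G_p(0) = 4.4·0.02741 = 0.1206.
Steady-state error to a unit step: e_ss = 1/(1+K_pos) = 1/1.121 = 0.892.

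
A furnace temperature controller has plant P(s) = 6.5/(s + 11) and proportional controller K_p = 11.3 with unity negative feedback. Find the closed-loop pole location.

s = -84.45

Closed-loop transfer function: T(s) = K_p·P(s)/(1 + K_p·P(s)) = 73.45/(s + 11 + 73.45) = 73.45/(s + 84.45).
The closed-loop pole is at s = −84.45.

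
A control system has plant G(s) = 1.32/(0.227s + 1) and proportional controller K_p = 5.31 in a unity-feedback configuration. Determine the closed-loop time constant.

τ = 0.0283 s

Closed loop: T(s) = K_p·G/(1+K_p·G) = 7.009/(0.227s + 1 + 7.009), with pole at s = −(1 + 7.009)/0.227 = −35.28.
Closed-loop time constant τ = 1/35.28 = 0.0283 s.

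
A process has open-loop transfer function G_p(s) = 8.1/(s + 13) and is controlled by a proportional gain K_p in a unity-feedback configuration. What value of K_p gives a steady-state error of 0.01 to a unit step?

For a type-0 loop with proportional control, e_ss = 1/(1 + K_p·G_p(0)).
G_p(0) = 0.6231. Require 1/(1 + K_p·0.6231) = 0.01, so 1 + 0.6231·K_p = 100.
K_p = (100 − 1)/0.6231 = 159.

K_p = 159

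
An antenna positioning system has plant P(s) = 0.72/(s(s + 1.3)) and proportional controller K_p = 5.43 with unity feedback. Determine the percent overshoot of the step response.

33.5%

The closed-loop denominator s² + 1.3s + 3.91 gives ω_n = √3.91 = 1.977 and ζ = 1.3/(2ω_n) = 0.3287.
%OS = 100·exp(−πζ/√(1−ζ²)) = 100·exp(−π·0.3287/√0.8919) = 33.5%.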